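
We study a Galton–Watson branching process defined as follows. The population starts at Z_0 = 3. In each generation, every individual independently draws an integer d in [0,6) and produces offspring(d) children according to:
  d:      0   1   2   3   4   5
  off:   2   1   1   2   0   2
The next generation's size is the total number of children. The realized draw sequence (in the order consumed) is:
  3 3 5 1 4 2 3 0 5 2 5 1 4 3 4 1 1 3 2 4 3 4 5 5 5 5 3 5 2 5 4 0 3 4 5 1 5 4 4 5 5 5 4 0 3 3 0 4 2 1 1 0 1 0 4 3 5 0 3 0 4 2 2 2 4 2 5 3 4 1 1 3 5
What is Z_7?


gen 0: Z_0=3, draws=[3, 3, 5], offspring=[2, 2, 2], Z_1=6
gen 1: Z_1=6, draws=[1, 4, 2, 3, 0, 5], offspring=[1, 0, 1, 2, 2, 2], Z_2=8
gen 2: Z_2=8, draws=[2, 5, 1, 4, 3, 4, 1, 1], offspring=[1, 2, 1, 0, 2, 0, 1, 1], Z_3=8
gen 3: Z_3=8, draws=[3, 2, 4, 3, 4, 5, 5, 5], offspring=[2, 1, 0, 2, 0, 2, 2, 2], Z_4=11
gen 4: Z_4=11, draws=[5, 3, 5, 2, 5, 4, 0, 3, 4, 5, 1], offspring=[2, 2, 2, 1, 2, 0, 2, 2, 0, 2, 1], Z_5=16
gen 5: Z_5=16, draws=[5, 4, 4, 5, 5, 5, 4, 0, 3, 3, 0, 4, 2, 1, 1, 0], offspring=[2, 0, 0, 2, 2, 2, 0, 2, 2, 2, 2, 0, 1, 1, 1, 2], Z_6=21
gen 6: Z_6=21, draws=[1, 0, 4, 3, 5, 0, 3, 0, 4, 2, 2, 2, 4, 2, 5, 3, 4, 1, 1, 3, 5], offspring=[1, 2, 0, 2, 2, 2, 2, 2, 0, 1, 1, 1, 0, 1, 2, 2, 0, 1, 1, 2, 2], Z_7=27

27


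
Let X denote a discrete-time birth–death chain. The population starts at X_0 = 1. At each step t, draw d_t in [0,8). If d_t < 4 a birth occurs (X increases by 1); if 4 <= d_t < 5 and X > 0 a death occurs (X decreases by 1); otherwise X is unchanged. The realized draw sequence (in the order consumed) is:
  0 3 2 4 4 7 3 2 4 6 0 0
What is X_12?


t=0: X=1, d=0 → birth, X_1=2
t=1: X=2, d=3 → birth, X_2=3
t=2: X=3, d=2 → birth, X_3=4
t=3: X=4, d=4 → death, X_4=3
t=4: X=3, d=4 → death, X_5=2
t=5: X=2, d=7 → hold, X_6=2
t=6: X=2, d=3 → birth, X_7=3
t=7: X=3, d=2 → birth, X_8=4
t=8: X=4, d=4 → death, X_9=3
t=9: X=3, d=6 → hold, X_10=3
t=10: X=3, d=0 → birth, X_11=4
t=11: X=4, d=0 → birth, X_12=5

5


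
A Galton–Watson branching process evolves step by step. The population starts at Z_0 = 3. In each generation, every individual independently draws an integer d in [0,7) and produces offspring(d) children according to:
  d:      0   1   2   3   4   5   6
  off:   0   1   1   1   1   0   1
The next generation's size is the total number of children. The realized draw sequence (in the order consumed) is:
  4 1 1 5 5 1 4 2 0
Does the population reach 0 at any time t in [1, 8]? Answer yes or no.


gen 0: Z_0=3, draws=[4, 1, 1], offspring=[1, 1, 1], Z_1=3
gen 1: Z_1=3, draws=[5, 5, 1], offspring=[0, 0, 1], Z_2=1
gen 2: Z_2=1, draws=[4], offspring=[1], Z_3=1
gen 3: Z_3=1, draws=[2], offspring=[1], Z_4=1
gen 4: Z_4=1, draws=[0], offspring=[0], Z_5=0
gen 5: Z_5=0, draws=[], offspring=[], Z_6=0
gen 6: Z_6=0, draws=[], offspring=[], Z_7=0
gen 7: Z_7=0, draws=[], offspring=[], Z_8=0

yes


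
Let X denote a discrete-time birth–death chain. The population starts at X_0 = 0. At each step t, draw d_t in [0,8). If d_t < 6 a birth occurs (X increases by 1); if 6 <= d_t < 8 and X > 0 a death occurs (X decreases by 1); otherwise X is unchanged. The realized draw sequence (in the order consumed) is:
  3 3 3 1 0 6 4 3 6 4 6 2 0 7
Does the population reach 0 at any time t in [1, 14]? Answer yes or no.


t=0: X=0, d=3 → birth, X_1=1
t=1: X=1, d=3 → birth, X_2=2
t=2: X=2, d=3 → birth, X_3=3
t=3: X=3, d=1 → birth, X_4=4
t=4: X=4, d=0 → birth, X_5=5
t=5: X=5, d=6 → death, X_6=4
t=6: X=4, d=4 → birth, X_7=5
t=7: X=5, d=3 → birth, X_8=6
t=8: X=6, d=6 → death, X_9=5
t=9: X=5, d=4 → birth, X_10=6
t=10: X=6, d=6 → death, X_11=5
t=11: X=5, d=2 → birth, X_12=6
t=12: X=6, d=0 → birth, X_13=7
t=13: X=7, d=7 → death, X_14=6

no


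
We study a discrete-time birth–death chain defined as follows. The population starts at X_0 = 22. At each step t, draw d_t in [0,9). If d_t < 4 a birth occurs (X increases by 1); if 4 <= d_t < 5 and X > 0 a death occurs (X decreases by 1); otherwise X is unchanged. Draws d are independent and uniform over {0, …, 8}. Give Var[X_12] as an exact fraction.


X can drop by at most 1 per step and X_0 = 22 > T = 12, so X_t >= 22 − t >= 10 > 0 for every t <= 12: the floor at 0 (the 'and X > 0' condition) never binds. Hence X_12 = X_0 + Σ_{t<12} Y_t with i.i.d. increments Y_t = y(d_t) ∈ {+1, −1, 0}.
Outcome values over d=0..8: [1, 1, 1, 1, -1, 0, 0, 0, 0]
Σy = 3, Σy² = 5, M = 9
μ = 3/9 = 1/3,  σ² = 5/9 − (1/3)² = 4/9
Independent increments: Var[X_12] = 12·σ² = 12·(4/9) = 16/3

16/3


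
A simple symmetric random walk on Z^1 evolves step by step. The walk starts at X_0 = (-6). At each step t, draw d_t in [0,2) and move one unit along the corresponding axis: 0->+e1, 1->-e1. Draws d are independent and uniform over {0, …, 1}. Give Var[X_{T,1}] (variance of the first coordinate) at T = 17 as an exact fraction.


17

Outcome values over d=0..1: [1, -1]
Σy = 0, Σy² = 2, M = 2
μ = 0/2 = 0,  σ² = 2/2 − (0)² = 1
Independent increments: Var[X_17] = 17·σ² = 17·(1) = 17


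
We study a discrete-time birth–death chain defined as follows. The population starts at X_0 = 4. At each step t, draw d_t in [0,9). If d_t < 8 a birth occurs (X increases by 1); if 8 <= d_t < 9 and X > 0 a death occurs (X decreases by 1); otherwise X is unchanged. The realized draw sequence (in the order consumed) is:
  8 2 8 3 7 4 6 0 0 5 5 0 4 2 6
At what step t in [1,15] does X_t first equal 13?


13

t=0: X=4, d=8 → death, X_1=3
t=1: X=3, d=2 → birth, X_2=4
t=2: X=4, d=8 → death, X_3=3
t=3: X=3, d=3 → birth, X_4=4
t=4: X=4, d=7 → birth, X_5=5
t=5: X=5, d=4 → birth, X_6=6
t=6: X=6, d=6 → birth, X_7=7
t=7: X=7, d=0 → birth, X_8=8
t=8: X=8, d=0 → birth, X_9=9
t=9: X=9, d=5 → birth, X_10=10
t=10: X=10, d=5 → birth, X_11=11
t=11: X=11, d=0 → birth, X_12=12
t=12: X=12, d=4 → birth, X_13=13
t=13: X=13, d=2 → birth, X_14=14
t=14: X=14, d=6 → birth, X_15=15


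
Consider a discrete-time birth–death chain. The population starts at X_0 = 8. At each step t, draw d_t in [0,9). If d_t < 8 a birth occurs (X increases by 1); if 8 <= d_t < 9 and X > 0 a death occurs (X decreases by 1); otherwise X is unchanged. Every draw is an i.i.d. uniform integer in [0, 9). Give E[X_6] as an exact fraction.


38/3

X can drop by at most 1 per step and X_0 = 8 > T = 6, so X_t >= 8 − t >= 2 > 0 for every t <= 6: the floor at 0 (the 'and X > 0' condition) never binds. Hence X_6 = X_0 + Σ_{t<6} Y_t with i.i.d. increments Y_t = y(d_t) ∈ {+1, −1, 0}.
Outcome values over d=0..8: [1, 1, 1, 1, 1, 1, 1, 1, -1]
Σy = 7, Σy² = 9, M = 9
μ = 7/9 = 7/9,  σ² = 9/9 − (7/9)² = 32/81
E[X_6] = 8 + 6·(7/9) = 38/3


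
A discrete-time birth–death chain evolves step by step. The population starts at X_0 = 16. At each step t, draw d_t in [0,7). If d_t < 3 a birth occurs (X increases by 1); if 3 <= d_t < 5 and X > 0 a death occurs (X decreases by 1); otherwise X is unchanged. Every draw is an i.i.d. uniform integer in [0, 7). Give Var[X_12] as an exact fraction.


408/49

X can drop by at most 1 per step and X_0 = 16 > T = 12, so X_t >= 16 − t >= 4 > 0 for every t <= 12: the floor at 0 (the 'and X > 0' condition) never binds. Hence X_12 = X_0 + Σ_{t<12} Y_t with i.i.d. increments Y_t = y(d_t) ∈ {+1, −1, 0}.
Outcome values over d=0..6: [1, 1, 1, -1, -1, 0, 0]
Σy = 1, Σy² = 5, M = 7
μ = 1/7 = 1/7,  σ² = 5/7 − (1/7)² = 34/49
Independent increments: Var[X_12] = 12·σ² = 12·(34/49) = 408/49


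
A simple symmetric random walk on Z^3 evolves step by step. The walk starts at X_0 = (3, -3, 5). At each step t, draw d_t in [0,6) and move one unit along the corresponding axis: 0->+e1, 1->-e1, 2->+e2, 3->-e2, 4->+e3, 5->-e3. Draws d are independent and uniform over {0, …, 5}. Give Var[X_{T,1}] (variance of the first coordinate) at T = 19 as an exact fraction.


Outcome values over d=0..5: [1, -1, 0, 0, 0, 0]
Σy = 0, Σy² = 2, M = 6
μ = 0/6 = 0,  σ² = 2/6 − (0)² = 1/3
Independent increments: Var[X_19] = 19·σ² = 19·(1/3) = 19/3

19/3


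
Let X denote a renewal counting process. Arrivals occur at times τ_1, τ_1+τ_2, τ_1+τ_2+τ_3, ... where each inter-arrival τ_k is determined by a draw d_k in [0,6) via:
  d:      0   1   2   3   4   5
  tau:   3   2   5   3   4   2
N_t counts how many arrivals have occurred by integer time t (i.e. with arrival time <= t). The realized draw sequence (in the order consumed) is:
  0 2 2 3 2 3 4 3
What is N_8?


draw d_1=0: τ_1=3, arrival time A_1=3
draw d_2=2: τ_2=5, arrival time A_2=8
draw d_3=2: τ_3=5, arrival time A_3=13
draw d_4=3: τ_4=3, arrival time A_4=16
draw d_5=2: τ_5=5, arrival time A_5=21
draw d_6=3: τ_6=3, arrival time A_6=24
draw d_7=4: τ_7=4, arrival time A_7=28
draw d_8=3: τ_8=3, arrival time A_8=31
N_t over t=0..8: 0:0 1:0 2:0 3:1 4:1 5:1 6:1 7:1 8:2

2


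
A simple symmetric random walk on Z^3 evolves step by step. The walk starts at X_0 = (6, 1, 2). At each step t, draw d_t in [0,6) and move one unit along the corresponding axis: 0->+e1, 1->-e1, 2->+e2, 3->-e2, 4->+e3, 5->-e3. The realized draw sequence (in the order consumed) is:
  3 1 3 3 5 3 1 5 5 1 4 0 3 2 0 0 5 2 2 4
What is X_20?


(6, -1, 0)

t=0: X=(6, 1, 2), d=3 → -e2, X_1=(6, 0, 2)
t=1: X=(6, 0, 2), d=1 → -e1, X_2=(5, 0, 2)
t=2: X=(5, 0, 2), d=3 → -e2, X_3=(5, -1, 2)
t=3: X=(5, -1, 2), d=3 → -e2, X_4=(5, -2, 2)
t=4: X=(5, -2, 2), d=5 → -e3, X_5=(5, -2, 1)
t=5: X=(5, -2, 1), d=3 → -e2, X_6=(5, -3, 1)
t=6: X=(5, -3, 1), d=1 → -e1, X_7=(4, -3, 1)
t=7: X=(4, -3, 1), d=5 → -e3, X_8=(4, -3, 0)
t=8: X=(4, -3, 0), d=5 → -e3, X_9=(4, -3, -1)
t=9: X=(4, -3, -1), d=1 → -e1, X_10=(3, -3, -1)
t=10: X=(3, -3, -1), d=4 → +e3, X_11=(3, -3, 0)
t=11: X=(3, -3, 0), d=0 → +e1, X_12=(4, -3, 0)
t=12: X=(4, -3, 0), d=3 → -e2, X_13=(4, -4, 0)
t=13: X=(4, -4, 0), d=2 → +e2, X_14=(4, -3, 0)
t=14: X=(4, -3, 0), d=0 → +e1, X_15=(5, -3, 0)
t=15: X=(5, -3, 0), d=0 → +e1, X_16=(6, -3, 0)
t=16: X=(6, -3, 0), d=5 → -e3, X_17=(6, -3, -1)
t=17: X=(6, -3, -1), d=2 → +e2, X_18=(6, -2, -1)
t=18: X=(6, -2, -1), d=2 → +e2, X_19=(6, -1, -1)
t=19: X=(6, -1, -1), d=4 → +e3, X_20=(6, -1, 0)


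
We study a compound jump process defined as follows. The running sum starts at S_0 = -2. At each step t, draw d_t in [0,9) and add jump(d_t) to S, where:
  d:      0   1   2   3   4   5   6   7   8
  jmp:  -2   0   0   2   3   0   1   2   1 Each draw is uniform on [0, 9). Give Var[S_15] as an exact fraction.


790/27

Outcome values over d=0..8: [-2, 0, 0, 2, 3, 0, 1, 2, 1]
Σy = 7, Σy² = 23, M = 9
μ = 7/9 = 7/9,  σ² = 23/9 − (7/9)² = 158/81
Independent increments: Var[S_15] = 15·σ² = 15·(158/81) = 790/27


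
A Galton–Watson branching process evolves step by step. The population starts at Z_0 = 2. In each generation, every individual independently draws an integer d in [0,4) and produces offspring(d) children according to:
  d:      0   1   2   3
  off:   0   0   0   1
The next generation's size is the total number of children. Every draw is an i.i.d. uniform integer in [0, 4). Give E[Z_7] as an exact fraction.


Outcome values over d=0..3: [0, 0, 0, 1]
Σy = 1, Σy² = 1, M = 4
μ = 1/4 = 1/4,  σ² = 1/4 − (1/4)² = 3/16
E[Z_0] = 2
E[Z_1] = 1/4·E[Z_0] = 1/2
E[Z_2] = 1/4·E[Z_1] = 1/8
E[Z_3] = 1/4·E[Z_2] = 1/32
E[Z_4] = 1/4·E[Z_3] = 1/128
E[Z_5] = 1/4·E[Z_4] = 1/512
E[Z_6] = 1/4·E[Z_5] = 1/2048
E[Z_7] = 1/4·E[Z_6] = 1/8192

1/8192


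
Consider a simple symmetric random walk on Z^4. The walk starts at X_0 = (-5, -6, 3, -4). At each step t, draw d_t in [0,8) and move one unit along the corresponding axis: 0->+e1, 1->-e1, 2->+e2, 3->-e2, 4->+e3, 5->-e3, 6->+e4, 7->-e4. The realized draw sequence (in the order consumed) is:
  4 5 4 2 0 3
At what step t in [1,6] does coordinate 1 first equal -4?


5

t=0: X=(-5, -6, 3, -4), d=4 → +e3, X_1=(-5, -6, 4, -4)
t=1: X=(-5, -6, 4, -4), d=5 → -e3, X_2=(-5, -6, 3, -4)
t=2: X=(-5, -6, 3, -4), d=4 → +e3, X_3=(-5, -6, 4, -4)
t=3: X=(-5, -6, 4, -4), d=2 → +e2, X_4=(-5, -5, 4, -4)
t=4: X=(-5, -5, 4, -4), d=0 → +e1, X_5=(-4, -5, 4, -4)
t=5: X=(-4, -5, 4, -4), d=3 → -e2, X_6=(-4, -6, 4, -4)


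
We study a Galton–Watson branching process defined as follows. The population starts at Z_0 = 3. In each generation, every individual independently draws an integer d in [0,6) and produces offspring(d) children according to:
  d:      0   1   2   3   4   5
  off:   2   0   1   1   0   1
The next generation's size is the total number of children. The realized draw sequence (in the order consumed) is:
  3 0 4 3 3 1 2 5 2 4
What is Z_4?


1

gen 0: Z_0=3, draws=[3, 0, 4], offspring=[1, 2, 0], Z_1=3
gen 1: Z_1=3, draws=[3, 3, 1], offspring=[1, 1, 0], Z_2=2
gen 2: Z_2=2, draws=[2, 5], offspring=[1, 1], Z_3=2
gen 3: Z_3=2, draws=[2, 4], offspring=[1, 0], Z_4=1


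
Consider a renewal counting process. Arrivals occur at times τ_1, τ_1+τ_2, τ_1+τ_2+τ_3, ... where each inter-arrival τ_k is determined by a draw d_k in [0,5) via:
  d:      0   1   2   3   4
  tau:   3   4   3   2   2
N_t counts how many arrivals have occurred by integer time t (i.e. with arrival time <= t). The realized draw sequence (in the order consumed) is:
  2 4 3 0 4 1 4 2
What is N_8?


3

draw d_1=2: τ_1=3, arrival time A_1=3
draw d_2=4: τ_2=2, arrival time A_2=5
draw d_3=3: τ_3=2, arrival time A_3=7
draw d_4=0: τ_4=3, arrival time A_4=10
draw d_5=4: τ_5=2, arrival time A_5=12
draw d_6=1: τ_6=4, arrival time A_6=16
draw d_7=4: τ_7=2, arrival time A_7=18
draw d_8=2: τ_8=3, arrival time A_8=21
N_t over t=0..8: 0:0 1:0 2:0 3:1 4:1 5:2 6:2 7:3 8:3


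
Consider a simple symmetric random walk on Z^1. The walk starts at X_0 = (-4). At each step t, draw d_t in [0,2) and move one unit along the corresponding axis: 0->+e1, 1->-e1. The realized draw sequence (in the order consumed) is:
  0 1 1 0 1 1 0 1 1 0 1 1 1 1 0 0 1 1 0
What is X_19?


t=0: X=(-4), d=0 → +e1, X_1=(-3)
t=1: X=(-3), d=1 → -e1, X_2=(-4)
t=2: X=(-4), d=1 → -e1, X_3=(-5)
t=3: X=(-5), d=0 → +e1, X_4=(-4)
t=4: X=(-4), d=1 → -e1, X_5=(-5)
t=5: X=(-5), d=1 → -e1, X_6=(-6)
t=6: X=(-6), d=0 → +e1, X_7=(-5)
t=7: X=(-5), d=1 → -e1, X_8=(-6)
t=8: X=(-6), d=1 → -e1, X_9=(-7)
t=9: X=(-7), d=0 → +e1, X_10=(-6)
t=10: X=(-6), d=1 → -e1, X_11=(-7)
t=11: X=(-7), d=1 → -e1, X_12=(-8)
t=12: X=(-8), d=1 → -e1, X_13=(-9)
t=13: X=(-9), d=1 → -e1, X_14=(-10)
t=14: X=(-10), d=0 → +e1, X_15=(-9)
t=15: X=(-9), d=0 → +e1, X_16=(-8)
t=16: X=(-8), d=1 → -e1, X_17=(-9)
t=17: X=(-9), d=1 → -e1, X_18=(-10)
t=18: X=(-10), d=0 → +e1, X_19=(-9)

(-9)


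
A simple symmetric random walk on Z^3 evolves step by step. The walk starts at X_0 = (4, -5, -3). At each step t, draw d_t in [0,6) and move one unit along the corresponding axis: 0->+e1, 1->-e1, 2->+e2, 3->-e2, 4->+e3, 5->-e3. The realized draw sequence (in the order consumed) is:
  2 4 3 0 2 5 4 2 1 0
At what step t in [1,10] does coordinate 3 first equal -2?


t=0: X=(4, -5, -3), d=2 → +e2, X_1=(4, -4, -3)
t=1: X=(4, -4, -3), d=4 → +e3, X_2=(4, -4, -2)
t=2: X=(4, -4, -2), d=3 → -e2, X_3=(4, -5, -2)
t=3: X=(4, -5, -2), d=0 → +e1, X_4=(5, -5, -2)
t=4: X=(5, -5, -2), d=2 → +e2, X_5=(5, -4, -2)
t=5: X=(5, -4, -2), d=5 → -e3, X_6=(5, -4, -3)
t=6: X=(5, -4, -3), d=4 → +e3, X_7=(5, -4, -2)
t=7: X=(5, -4, -2), d=2 → +e2, X_8=(5, -3, -2)
t=8: X=(5, -3, -2), d=1 → -e1, X_9=(4, -3, -2)
t=9: X=(4, -3, -2), d=0 → +e1, X_10=(5, -3, -2)

2


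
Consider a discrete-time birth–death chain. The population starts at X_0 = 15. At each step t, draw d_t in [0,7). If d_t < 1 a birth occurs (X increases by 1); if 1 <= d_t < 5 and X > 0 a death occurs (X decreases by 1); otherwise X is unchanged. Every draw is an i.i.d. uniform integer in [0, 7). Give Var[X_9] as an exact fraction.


X can drop by at most 1 per step and X_0 = 15 > T = 9, so X_t >= 15 − t >= 6 > 0 for every t <= 9: the floor at 0 (the 'and X > 0' condition) never binds. Hence X_9 = X_0 + Σ_{t<9} Y_t with i.i.d. increments Y_t = y(d_t) ∈ {+1, −1, 0}.
Outcome values over d=0..6: [1, -1, -1, -1, -1, 0, 0]
Σy = -3, Σy² = 5, M = 7
μ = -3/7 = -3/7,  σ² = 5/7 − (-3/7)² = 26/49
Independent increments: Var[X_9] = 9·σ² = 9·(26/49) = 234/49

234/49


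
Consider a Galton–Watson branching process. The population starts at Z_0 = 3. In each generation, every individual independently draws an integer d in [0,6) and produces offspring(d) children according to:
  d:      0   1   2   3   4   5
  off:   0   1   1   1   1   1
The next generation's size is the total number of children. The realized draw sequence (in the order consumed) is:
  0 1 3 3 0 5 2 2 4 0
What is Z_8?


0

gen 0: Z_0=3, draws=[0, 1, 3], offspring=[0, 1, 1], Z_1=2
gen 1: Z_1=2, draws=[3, 0], offspring=[1, 0], Z_2=1
gen 2: Z_2=1, draws=[5], offspring=[1], Z_3=1
gen 3: Z_3=1, draws=[2], offspring=[1], Z_4=1
gen 4: Z_4=1, draws=[2], offspring=[1], Z_5=1
gen 5: Z_5=1, draws=[4], offspring=[1], Z_6=1
gen 6: Z_6=1, draws=[0], offspring=[0], Z_7=0
gen 7: Z_7=0, draws=[], offspring=[], Z_8=0


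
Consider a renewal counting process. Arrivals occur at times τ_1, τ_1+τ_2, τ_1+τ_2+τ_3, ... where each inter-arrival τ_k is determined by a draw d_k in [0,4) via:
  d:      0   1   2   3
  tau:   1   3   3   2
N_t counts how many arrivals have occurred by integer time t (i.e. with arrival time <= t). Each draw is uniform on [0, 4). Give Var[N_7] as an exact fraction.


Inter-arrival values over d=0..3: [1, 3, 3, 2]
Each d has probability 1/4, so the pmf of τ is: f(1) = 1/4, f(2) = 1/4, f(3) = 1/2
Let p_n(j) = P(N_n = j), with p_0 = [1]. Condition on τ_1: p_n(0) = P(τ > n), and for j >= 1, p_n(j) = Σ_{k<=n} f(k)·p_{n−k}(j−1)
p_1 = [3/4, 1/4]  (j = 0..1)
p_2 = [1/2, 7/16, 1/16]  (j = 0..2)
p_3 = [0, 13/16, 11/64, 1/64]  (j = 0..3)
p_4 = [0, 1/2, 7/16, 15/256, 1/256]  (j = 0..4)
p_5 = [0, 1/4, 35/64, 47/256, 19/1024, 1/1024]  (j = 0..5)
p_6 = [0, 0, 19/32, 85/256, 35/512, 23/4096, 1/4096]  (j = 0..6)
p_7 = [0, 0, 5/16, 129/256, 81/512, 97/4096, 27/16384, 1/16384]  (j = 0..7)
E[N_7] = Σ j·p_7(j) = 47485/16384;  E[N_7²] = Σ j²·p_7(j) = 146977/16384
Var[N_7] = 146977/16384 − (47485/16384)² = 153245943/268435456

153245943/268435456


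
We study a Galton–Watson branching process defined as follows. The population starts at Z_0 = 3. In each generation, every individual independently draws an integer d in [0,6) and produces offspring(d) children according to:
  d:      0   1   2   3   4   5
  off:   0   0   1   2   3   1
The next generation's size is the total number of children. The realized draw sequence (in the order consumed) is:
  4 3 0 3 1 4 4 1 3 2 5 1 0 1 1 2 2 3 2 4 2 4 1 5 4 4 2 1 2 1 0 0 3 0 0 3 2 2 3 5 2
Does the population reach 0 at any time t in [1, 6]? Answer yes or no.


no

gen 0: Z_0=3, draws=[4, 3, 0], offspring=[3, 2, 0], Z_1=5
gen 1: Z_1=5, draws=[3, 1, 4, 4, 1], offspring=[2, 0, 3, 3, 0], Z_2=8
gen 2: Z_2=8, draws=[3, 2, 5, 1, 0, 1, 1, 2], offspring=[2, 1, 1, 0, 0, 0, 0, 1], Z_3=5
gen 3: Z_3=5, draws=[2, 3, 2, 4, 2], offspring=[1, 2, 1, 3, 1], Z_4=8
gen 4: Z_4=8, draws=[4, 1, 5, 4, 4, 2, 1, 2], offspring=[3, 0, 1, 3, 3, 1, 0, 1], Z_5=12
gen 5: Z_5=12, draws=[1, 0, 0, 3, 0, 0, 3, 2, 2, 3, 5, 2], offspring=[0, 0, 0, 2, 0, 0, 2, 1, 1, 2, 1, 1], Z_6=10


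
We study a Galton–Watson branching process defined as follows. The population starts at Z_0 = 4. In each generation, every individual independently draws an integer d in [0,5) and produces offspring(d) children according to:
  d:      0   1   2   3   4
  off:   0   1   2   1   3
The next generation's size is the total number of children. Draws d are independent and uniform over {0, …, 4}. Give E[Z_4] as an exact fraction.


9604/625

Outcome values over d=0..4: [0, 1, 2, 1, 3]
Σy = 7, Σy² = 15, M = 5
μ = 7/5 = 7/5,  σ² = 15/5 − (7/5)² = 26/25
E[Z_0] = 4
E[Z_1] = 7/5·E[Z_0] = 28/5
E[Z_2] = 7/5·E[Z_1] = 196/25
E[Z_3] = 7/5·E[Z_2] = 1372/125
E[Z_4] = 7/5·E[Z_3] = 9604/625


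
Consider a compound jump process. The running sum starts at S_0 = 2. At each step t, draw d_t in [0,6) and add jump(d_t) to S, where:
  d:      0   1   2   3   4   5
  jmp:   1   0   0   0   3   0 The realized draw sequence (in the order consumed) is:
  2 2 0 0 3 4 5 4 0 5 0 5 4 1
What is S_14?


15

t=0: S=2, d=2, jump=0, S_1=2
t=1: S=2, d=2, jump=0, S_2=2
t=2: S=2, d=0, jump=1, S_3=3
t=3: S=3, d=0, jump=1, S_4=4
t=4: S=4, d=3, jump=0, S_5=4
t=5: S=4, d=4, jump=3, S_6=7
t=6: S=7, d=5, jump=0, S_7=7
t=7: S=7, d=4, jump=3, S_8=10
t=8: S=10, d=0, jump=1, S_9=11
t=9: S=11, d=5, jump=0, S_10=11
t=10: S=11, d=0, jump=1, S_11=12
t=11: S=12, d=5, jump=0, S_12=12
t=12: S=12, d=4, jump=3, S_13=15
t=13: S=15, d=1, jump=0, S_14=15


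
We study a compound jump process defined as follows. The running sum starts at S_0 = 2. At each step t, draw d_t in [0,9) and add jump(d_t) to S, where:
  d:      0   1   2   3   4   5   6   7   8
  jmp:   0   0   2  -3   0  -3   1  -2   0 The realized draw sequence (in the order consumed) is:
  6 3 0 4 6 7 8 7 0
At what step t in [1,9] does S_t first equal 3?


t=0: S=2, d=6, jump=1, S_1=3
t=1: S=3, d=3, jump=-3, S_2=0
t=2: S=0, d=0, jump=0, S_3=0
t=3: S=0, d=4, jump=0, S_4=0
t=4: S=0, d=6, jump=1, S_5=1
t=5: S=1, d=7, jump=-2, S_6=-1
t=6: S=-1, d=8, jump=0, S_7=-1
t=7: S=-1, d=7, jump=-2, S_8=-3
t=8: S=-3, d=0, jump=0, S_9=-3

1


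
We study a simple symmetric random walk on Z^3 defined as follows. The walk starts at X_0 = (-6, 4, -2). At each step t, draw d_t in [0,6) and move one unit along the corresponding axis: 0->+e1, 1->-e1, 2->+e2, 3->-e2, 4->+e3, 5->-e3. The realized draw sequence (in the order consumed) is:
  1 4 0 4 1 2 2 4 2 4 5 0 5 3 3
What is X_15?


t=0: X=(-6, 4, -2), d=1 → -e1, X_1=(-7, 4, -2)
t=1: X=(-7, 4, -2), d=4 → +e3, X_2=(-7, 4, -1)
t=2: X=(-7, 4, -1), d=0 → +e1, X_3=(-6, 4, -1)
t=3: X=(-6, 4, -1), d=4 → +e3, X_4=(-6, 4, 0)
t=4: X=(-6, 4, 0), d=1 → -e1, X_5=(-7, 4, 0)
t=5: X=(-7, 4, 0), d=2 → +e2, X_6=(-7, 5, 0)
t=6: X=(-7, 5, 0), d=2 → +e2, X_7=(-7, 6, 0)
t=7: X=(-7, 6, 0), d=4 → +e3, X_8=(-7, 6, 1)
t=8: X=(-7, 6, 1), d=2 → +e2, X_9=(-7, 7, 1)
t=9: X=(-7, 7, 1), d=4 → +e3, X_10=(-7, 7, 2)
t=10: X=(-7, 7, 2), d=5 → -e3, X_11=(-7, 7, 1)
t=11: X=(-7, 7, 1), d=0 → +e1, X_12=(-6, 7, 1)
t=12: X=(-6, 7, 1), d=5 → -e3, X_13=(-6, 7, 0)
t=13: X=(-6, 7, 0), d=3 → -e2, X_14=(-6, 6, 0)
t=14: X=(-6, 6, 0), d=3 → -e2, X_15=(-6, 5, 0)

(-6, 5, 0)


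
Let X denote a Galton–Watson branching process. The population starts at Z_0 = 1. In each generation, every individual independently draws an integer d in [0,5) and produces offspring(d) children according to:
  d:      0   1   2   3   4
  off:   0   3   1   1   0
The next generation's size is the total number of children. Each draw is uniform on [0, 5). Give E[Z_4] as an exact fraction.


Outcome values over d=0..4: [0, 3, 1, 1, 0]
Σy = 5, Σy² = 11, M = 5
μ = 5/5 = 1,  σ² = 11/5 − (1)² = 6/5
E[Z_0] = 1
E[Z_1] = 1·E[Z_0] = 1
E[Z_2] = 1·E[Z_1] = 1
E[Z_3] = 1·E[Z_2] = 1
E[Z_4] = 1·E[Z_3] = 1

1


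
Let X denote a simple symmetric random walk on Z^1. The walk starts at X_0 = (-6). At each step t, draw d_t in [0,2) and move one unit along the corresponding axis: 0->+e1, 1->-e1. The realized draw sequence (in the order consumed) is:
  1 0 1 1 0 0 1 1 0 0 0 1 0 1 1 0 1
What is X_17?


t=0: X=(-6), d=1 → -e1, X_1=(-7)
t=1: X=(-7), d=0 → +e1, X_2=(-6)
t=2: X=(-6), d=1 → -e1, X_3=(-7)
t=3: X=(-7), d=1 → -e1, X_4=(-8)
t=4: X=(-8), d=0 → +e1, X_5=(-7)
t=5: X=(-7), d=0 → +e1, X_6=(-6)
t=6: X=(-6), d=1 → -e1, X_7=(-7)
t=7: X=(-7), d=1 → -e1, X_8=(-8)
t=8: X=(-8), d=0 → +e1, X_9=(-7)
t=9: X=(-7), d=0 → +e1, X_10=(-6)
t=10: X=(-6), d=0 → +e1, X_11=(-5)
t=11: X=(-5), d=1 → -e1, X_12=(-6)
t=12: X=(-6), d=0 → +e1, X_13=(-5)
t=13: X=(-5), d=1 → -e1, X_14=(-6)
t=14: X=(-6), d=1 → -e1, X_15=(-7)
t=15: X=(-7), d=0 → +e1, X_16=(-6)
t=16: X=(-6), d=1 → -e1, X_17=(-7)

(-7)


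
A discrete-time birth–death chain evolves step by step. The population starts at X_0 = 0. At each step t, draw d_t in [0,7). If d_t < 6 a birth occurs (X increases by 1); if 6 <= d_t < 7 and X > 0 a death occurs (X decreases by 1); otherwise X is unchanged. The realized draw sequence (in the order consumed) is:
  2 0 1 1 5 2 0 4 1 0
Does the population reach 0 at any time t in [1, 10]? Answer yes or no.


t=0: X=0, d=2 → birth, X_1=1
t=1: X=1, d=0 → birth, X_2=2
t=2: X=2, d=1 → birth, X_3=3
t=3: X=3, d=1 → birth, X_4=4
t=4: X=4, d=5 → birth, X_5=5
t=5: X=5, d=2 → birth, X_6=6
t=6: X=6, d=0 → birth, X_7=7
t=7: X=7, d=4 → birth, X_8=8
t=8: X=8, d=1 → birth, X_9=9
t=9: X=9, d=0 → birth, X_10=10

no


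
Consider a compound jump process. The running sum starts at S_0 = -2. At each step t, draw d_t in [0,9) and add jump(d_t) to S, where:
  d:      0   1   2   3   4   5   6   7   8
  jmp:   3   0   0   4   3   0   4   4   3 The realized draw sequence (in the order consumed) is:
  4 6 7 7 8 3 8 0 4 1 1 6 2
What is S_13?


t=0: S=-2, d=4, jump=3, S_1=1
t=1: S=1, d=6, jump=4, S_2=5
t=2: S=5, d=7, jump=4, S_3=9
t=3: S=9, d=7, jump=4, S_4=13
t=4: S=13, d=8, jump=3, S_5=16
t=5: S=16, d=3, jump=4, S_6=20
t=6: S=20, d=8, jump=3, S_7=23
t=7: S=23, d=0, jump=3, S_8=26
t=8: S=26, d=4, jump=3, S_9=29
t=9: S=29, d=1, jump=0, S_10=29
t=10: S=29, d=1, jump=0, S_11=29
t=11: S=29, d=6, jump=4, S_12=33
t=12: S=33, d=2, jump=0, S_13=33

33


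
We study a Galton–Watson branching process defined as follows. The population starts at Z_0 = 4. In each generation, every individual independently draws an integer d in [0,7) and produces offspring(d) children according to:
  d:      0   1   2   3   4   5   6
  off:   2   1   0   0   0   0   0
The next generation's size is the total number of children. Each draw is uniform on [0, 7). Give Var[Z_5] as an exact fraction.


34883784/282475249

Outcome values over d=0..6: [2, 1, 0, 0, 0, 0, 0]
Σy = 3, Σy² = 5, M = 7
μ = 3/7 = 3/7,  σ² = 5/7 − (3/7)² = 26/49
V_0 = 0, E_0 = 4
V_1 = 26/49·E_0 + (3/7)²·V_0 = 104/49;  E_1 = 12/7
V_2 = 26/49·E_1 + (3/7)²·V_1 = 3120/2401;  E_2 = 36/49
V_3 = 26/49·E_2 + (3/7)²·V_2 = 73944/117649;  E_3 = 108/343
V_4 = 26/49·E_3 + (3/7)²·V_3 = 1628640/5764801;  E_4 = 324/2401
V_5 = 26/49·E_4 + (3/7)²·V_4 = 34883784/282475249;  E_5 = 972/16807


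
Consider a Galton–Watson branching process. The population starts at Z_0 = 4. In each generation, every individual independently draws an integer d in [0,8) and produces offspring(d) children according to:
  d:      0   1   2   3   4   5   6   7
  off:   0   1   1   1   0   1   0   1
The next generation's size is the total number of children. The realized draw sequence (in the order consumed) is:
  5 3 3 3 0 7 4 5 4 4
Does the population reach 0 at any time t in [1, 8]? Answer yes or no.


gen 0: Z_0=4, draws=[5, 3, 3, 3], offspring=[1, 1, 1, 1], Z_1=4
gen 1: Z_1=4, draws=[0, 7, 4, 5], offspring=[0, 1, 0, 1], Z_2=2
gen 2: Z_2=2, draws=[4, 4], offspring=[0, 0], Z_3=0
gen 3: Z_3=0, draws=[], offspring=[], Z_4=0
gen 4: Z_4=0, draws=[], offspring=[], Z_5=0
gen 5: Z_5=0, draws=[], offspring=[], Z_6=0
gen 6: Z_6=0, draws=[], offspring=[], Z_7=0
gen 7: Z_7=0, draws=[], offspring=[], Z_8=0

yes


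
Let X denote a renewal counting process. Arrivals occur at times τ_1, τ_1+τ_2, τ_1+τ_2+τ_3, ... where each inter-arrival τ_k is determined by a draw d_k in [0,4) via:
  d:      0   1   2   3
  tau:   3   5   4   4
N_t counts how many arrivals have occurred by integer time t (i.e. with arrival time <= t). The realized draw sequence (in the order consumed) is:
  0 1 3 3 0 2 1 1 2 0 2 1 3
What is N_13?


3

draw d_1=0: τ_1=3, arrival time A_1=3
draw d_2=1: τ_2=5, arrival time A_2=8
draw d_3=3: τ_3=4, arrival time A_3=12
draw d_4=3: τ_4=4, arrival time A_4=16
draw d_5=0: τ_5=3, arrival time A_5=19
draw d_6=2: τ_6=4, arrival time A_6=23
draw d_7=1: τ_7=5, arrival time A_7=28
draw d_8=1: τ_8=5, arrival time A_8=33
draw d_9=2: τ_9=4, arrival time A_9=37
draw d_10=0: τ_10=3, arrival time A_10=40
draw d_11=2: τ_11=4, arrival time A_11=44
draw d_12=1: τ_12=5, arrival time A_12=49
draw d_13=3: τ_13=4, arrival time A_13=53
N_t over t=0..13: 0:0 1:0 2:0 3:1 4:1 5:1 6:1 7:1 8:2 9:2 10:2 11:2 12:3 13:3


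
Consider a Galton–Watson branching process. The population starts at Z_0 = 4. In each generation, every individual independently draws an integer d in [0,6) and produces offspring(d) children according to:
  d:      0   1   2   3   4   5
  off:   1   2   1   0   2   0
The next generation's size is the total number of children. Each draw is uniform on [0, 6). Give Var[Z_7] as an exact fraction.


Outcome values over d=0..5: [1, 2, 1, 0, 2, 0]
Σy = 6, Σy² = 10, M = 6
μ = 6/6 = 1,  σ² = 10/6 − (1)² = 2/3
V_0 = 0, E_0 = 4
V_1 = 2/3·E_0 + (1)²·V_0 = 8/3;  E_1 = 4
V_2 = 2/3·E_1 + (1)²·V_1 = 16/3;  E_2 = 4
V_3 = 2/3·E_2 + (1)²·V_2 = 8;  E_3 = 4
V_4 = 2/3·E_3 + (1)²·V_3 = 32/3;  E_4 = 4
V_5 = 2/3·E_4 + (1)²·V_4 = 40/3;  E_5 = 4
V_6 = 2/3·E_5 + (1)²·V_5 = 16;  E_6 = 4
V_7 = 2/3·E_6 + (1)²·V_6 = 56/3;  E_7 = 4

56/3


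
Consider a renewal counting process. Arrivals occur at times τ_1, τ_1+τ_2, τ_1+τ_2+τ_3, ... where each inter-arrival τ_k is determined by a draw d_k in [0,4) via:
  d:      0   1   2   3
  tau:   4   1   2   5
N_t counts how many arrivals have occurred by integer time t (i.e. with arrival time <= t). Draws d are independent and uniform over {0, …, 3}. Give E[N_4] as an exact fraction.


273/256

Inter-arrival values over d=0..3: [4, 1, 2, 5]
Each d has probability 1/4, so the pmf of τ is: f(1) = 1/4, f(2) = 1/4, f(4) = 1/4, f(5) = 1/4
Renewal equation for m(n) = E[N_n]: condition on τ_1 = k (if k <= n, one arrival plus a fresh copy on the remaining n−k steps): m(n) = F(n) + Σ_{k<=n} f(k)·m(n−k), where F(n) = P(τ <= n) and m(0) = 0
m(1) = F(1) = 1/4
m(2) = F(2) + f(1)·m(1) = 1/2 + 1/4·1/4 = 9/16
m(3) = F(3) + f(1)·m(2) + f(2)·m(1) = 1/2 + 1/4·9/16 + 1/4·1/4 = 45/64
m(4) = F(4) + f(1)·m(3) + f(2)·m(2) = 3/4 + 1/4·45/64 + 1/4·9/16 = 273/256
E[N_4] = m(4) = 273/256


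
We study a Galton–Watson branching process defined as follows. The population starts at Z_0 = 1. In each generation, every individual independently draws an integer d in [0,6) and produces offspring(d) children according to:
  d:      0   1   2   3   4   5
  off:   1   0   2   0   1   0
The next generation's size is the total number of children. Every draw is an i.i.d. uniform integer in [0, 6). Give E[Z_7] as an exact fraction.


Outcome values over d=0..5: [1, 0, 2, 0, 1, 0]
Σy = 4, Σy² = 6, M = 6
μ = 4/6 = 2/3,  σ² = 6/6 − (2/3)² = 5/9
E[Z_0] = 1
E[Z_1] = 2/3·E[Z_0] = 2/3
E[Z_2] = 2/3·E[Z_1] = 4/9
E[Z_3] = 2/3·E[Z_2] = 8/27
E[Z_4] = 2/3·E[Z_3] = 16/81
E[Z_5] = 2/3·E[Z_4] = 32/243
E[Z_6] = 2/3·E[Z_5] = 64/729
E[Z_7] = 2/3·E[Z_6] = 128/2187

128/2187


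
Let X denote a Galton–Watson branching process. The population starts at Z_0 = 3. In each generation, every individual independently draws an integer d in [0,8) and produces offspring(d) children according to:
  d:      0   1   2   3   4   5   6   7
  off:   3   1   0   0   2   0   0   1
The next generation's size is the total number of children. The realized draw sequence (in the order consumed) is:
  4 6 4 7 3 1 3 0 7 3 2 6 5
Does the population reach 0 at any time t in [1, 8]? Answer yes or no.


gen 0: Z_0=3, draws=[4, 6, 4], offspring=[2, 0, 2], Z_1=4
gen 1: Z_1=4, draws=[7, 3, 1, 3], offspring=[1, 0, 1, 0], Z_2=2
gen 2: Z_2=2, draws=[0, 7], offspring=[3, 1], Z_3=4
gen 3: Z_3=4, draws=[3, 2, 6, 5], offspring=[0, 0, 0, 0], Z_4=0
gen 4: Z_4=0, draws=[], offspring=[], Z_5=0
gen 5: Z_5=0, draws=[], offspring=[], Z_6=0
gen 6: Z_6=0, draws=[], offspring=[], Z_7=0
gen 7: Z_7=0, draws=[], offspring=[], Z_8=0

yes


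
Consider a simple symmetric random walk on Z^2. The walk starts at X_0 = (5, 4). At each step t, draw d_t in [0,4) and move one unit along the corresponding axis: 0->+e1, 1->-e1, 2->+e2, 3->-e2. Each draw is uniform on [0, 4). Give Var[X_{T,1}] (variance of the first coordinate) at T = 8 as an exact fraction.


4

Outcome values over d=0..3: [1, -1, 0, 0]
Σy = 0, Σy² = 2, M = 4
μ = 0/4 = 0,  σ² = 2/4 − (0)² = 1/2
Independent increments: Var[X_8] = 8·σ² = 8·(1/2) = 4


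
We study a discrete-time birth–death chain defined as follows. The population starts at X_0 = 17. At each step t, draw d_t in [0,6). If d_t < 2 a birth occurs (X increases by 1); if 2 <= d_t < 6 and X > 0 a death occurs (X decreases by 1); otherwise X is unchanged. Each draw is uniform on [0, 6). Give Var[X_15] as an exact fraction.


X can drop by at most 1 per step and X_0 = 17 > T = 15, so X_t >= 17 − t >= 2 > 0 for every t <= 15: the floor at 0 (the 'and X > 0' condition) never binds. Hence X_15 = X_0 + Σ_{t<15} Y_t with i.i.d. increments Y_t = y(d_t) ∈ {+1, −1, 0}.
Outcome values over d=0..5: [1, 1, -1, -1, -1, -1]
Σy = -2, Σy² = 6, M = 6
μ = -2/6 = -1/3,  σ² = 6/6 − (-1/3)² = 8/9
Independent increments: Var[X_15] = 15·σ² = 15·(8/9) = 40/3

40/3


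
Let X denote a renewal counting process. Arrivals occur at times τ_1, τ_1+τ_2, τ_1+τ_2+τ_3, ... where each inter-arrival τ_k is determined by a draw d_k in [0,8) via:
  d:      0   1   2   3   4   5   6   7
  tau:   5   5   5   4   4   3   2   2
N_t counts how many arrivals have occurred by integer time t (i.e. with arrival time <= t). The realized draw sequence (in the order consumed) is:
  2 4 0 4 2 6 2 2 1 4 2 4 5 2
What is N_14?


3

draw d_1=2: τ_1=5, arrival time A_1=5
draw d_2=4: τ_2=4, arrival time A_2=9
draw d_3=0: τ_3=5, arrival time A_3=14
draw d_4=4: τ_4=4, arrival time A_4=18
draw d_5=2: τ_5=5, arrival time A_5=23
draw d_6=6: τ_6=2, arrival time A_6=25
draw d_7=2: τ_7=5, arrival time A_7=30
draw d_8=2: τ_8=5, arrival time A_8=35
draw d_9=1: τ_9=5, arrival time A_9=40
draw d_10=4: τ_10=4, arrival time A_10=44
draw d_11=2: τ_11=5, arrival time A_11=49
draw d_12=4: τ_12=4, arrival time A_12=53
draw d_13=5: τ_13=3, arrival time A_13=56
draw d_14=2: τ_14=5, arrival time A_14=61
N_t over t=0..14: 0:0 1:0 2:0 3:0 4:0 5:1 6:1 7:1 8:1 9:2 10:2 11:2 12:2 13:2 14:3


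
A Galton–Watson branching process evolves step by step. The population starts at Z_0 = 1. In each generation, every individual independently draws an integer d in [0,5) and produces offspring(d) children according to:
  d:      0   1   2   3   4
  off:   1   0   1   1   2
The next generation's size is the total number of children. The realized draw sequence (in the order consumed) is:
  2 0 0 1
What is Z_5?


0

gen 0: Z_0=1, draws=[2], offspring=[1], Z_1=1
gen 1: Z_1=1, draws=[0], offspring=[1], Z_2=1
gen 2: Z_2=1, draws=[0], offspring=[1], Z_3=1
gen 3: Z_3=1, draws=[1], offspring=[0], Z_4=0
gen 4: Z_4=0, draws=[], offspring=[], Z_5=0


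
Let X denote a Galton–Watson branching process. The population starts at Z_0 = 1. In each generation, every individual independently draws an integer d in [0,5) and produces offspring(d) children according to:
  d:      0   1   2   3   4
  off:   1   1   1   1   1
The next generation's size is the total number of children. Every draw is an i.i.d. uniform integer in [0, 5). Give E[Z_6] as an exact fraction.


Outcome values over d=0..4: [1, 1, 1, 1, 1]
Σy = 5, Σy² = 5, M = 5
μ = 5/5 = 1,  σ² = 5/5 − (1)² = 0
E[Z_0] = 1
E[Z_1] = 1·E[Z_0] = 1
E[Z_2] = 1·E[Z_1] = 1
E[Z_3] = 1·E[Z_2] = 1
E[Z_4] = 1·E[Z_3] = 1
E[Z_5] = 1·E[Z_4] = 1
E[Z_6] = 1·E[Z_5] = 1

1


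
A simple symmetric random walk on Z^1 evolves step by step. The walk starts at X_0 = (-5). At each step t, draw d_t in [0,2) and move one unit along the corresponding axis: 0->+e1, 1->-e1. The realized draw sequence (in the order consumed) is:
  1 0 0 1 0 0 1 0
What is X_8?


(-3)

t=0: X=(-5), d=1 → -e1, X_1=(-6)
t=1: X=(-6), d=0 → +e1, X_2=(-5)
t=2: X=(-5), d=0 → +e1, X_3=(-4)
t=3: X=(-4), d=1 → -e1, X_4=(-5)
t=4: X=(-5), d=0 → +e1, X_5=(-4)
t=5: X=(-4), d=0 → +e1, X_6=(-3)
t=6: X=(-3), d=1 → -e1, X_7=(-4)
t=7: X=(-4), d=0 → +e1, X_8=(-3)


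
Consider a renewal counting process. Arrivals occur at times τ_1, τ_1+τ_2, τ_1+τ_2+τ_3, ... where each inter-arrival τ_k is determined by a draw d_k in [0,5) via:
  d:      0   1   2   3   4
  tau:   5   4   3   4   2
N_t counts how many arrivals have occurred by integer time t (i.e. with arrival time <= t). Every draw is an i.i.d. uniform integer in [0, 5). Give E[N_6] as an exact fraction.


Inter-arrival values over d=0..4: [5, 4, 3, 4, 2]
Each d has probability 1/5, so the pmf of τ is: f(2) = 1/5, f(3) = 1/5, f(4) = 2/5, f(5) = 1/5
Renewal equation for m(n) = E[N_n]: condition on τ_1 = k (if k <= n, one arrival plus a fresh copy on the remaining n−k steps): m(n) = F(n) + Σ_{k<=n} f(k)·m(n−k), where F(n) = P(τ <= n) and m(0) = 0
m(1) = F(1) = 0
m(2) = F(2) = 1/5
m(3) = F(3) = 2/5
m(4) = F(4) + f(2)·m(2) = 4/5 + 1/5·1/5 = 21/25
m(5) = F(5) + f(2)·m(3) + f(3)·m(2) = 1 + 1/5·2/5 + 1/5·1/5 = 28/25
m(6) = F(6) + f(2)·m(4) + f(3)·m(3) + f(4)·m(2) = 1 + 1/5·21/25 + 1/5·2/5 + 2/5·1/5 = 166/125
E[N_6] = m(6) = 166/125

166/125


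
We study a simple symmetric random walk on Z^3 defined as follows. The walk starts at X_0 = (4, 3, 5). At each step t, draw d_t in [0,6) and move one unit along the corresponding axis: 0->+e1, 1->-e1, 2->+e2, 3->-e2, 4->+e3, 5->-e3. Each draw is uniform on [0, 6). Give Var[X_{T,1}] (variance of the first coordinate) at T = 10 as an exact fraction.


Outcome values over d=0..5: [1, -1, 0, 0, 0, 0]
Σy = 0, Σy² = 2, M = 6
μ = 0/6 = 0,  σ² = 2/6 − (0)² = 1/3
Independent increments: Var[X_10] = 10·σ² = 10·(1/3) = 10/3

10/3


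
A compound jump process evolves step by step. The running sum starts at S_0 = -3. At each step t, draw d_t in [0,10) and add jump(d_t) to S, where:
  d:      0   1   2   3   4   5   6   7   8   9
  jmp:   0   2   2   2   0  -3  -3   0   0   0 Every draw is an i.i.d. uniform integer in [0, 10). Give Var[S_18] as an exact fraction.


54

Outcome values over d=0..9: [0, 2, 2, 2, 0, -3, -3, 0, 0, 0]
Σy = 0, Σy² = 30, M = 10
μ = 0/10 = 0,  σ² = 30/10 − (0)² = 3
Independent increments: Var[S_18] = 18·σ² = 18·(3) = 54


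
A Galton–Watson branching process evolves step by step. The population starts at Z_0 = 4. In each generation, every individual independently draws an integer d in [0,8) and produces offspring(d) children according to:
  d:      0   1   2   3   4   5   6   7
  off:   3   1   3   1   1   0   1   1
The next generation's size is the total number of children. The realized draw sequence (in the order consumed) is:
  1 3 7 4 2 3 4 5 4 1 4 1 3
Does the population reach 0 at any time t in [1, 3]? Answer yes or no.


gen 0: Z_0=4, draws=[1, 3, 7, 4], offspring=[1, 1, 1, 1], Z_1=4
gen 1: Z_1=4, draws=[2, 3, 4, 5], offspring=[3, 1, 1, 0], Z_2=5
gen 2: Z_2=5, draws=[4, 1, 4, 1, 3], offspring=[1, 1, 1, 1, 1], Z_3=5

no


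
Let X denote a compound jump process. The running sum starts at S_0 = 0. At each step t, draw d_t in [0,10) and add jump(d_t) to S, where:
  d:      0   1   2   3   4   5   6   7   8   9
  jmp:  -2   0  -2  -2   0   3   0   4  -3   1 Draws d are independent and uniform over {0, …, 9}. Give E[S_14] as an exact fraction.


-7/5

Outcome values over d=0..9: [-2, 0, -2, -2, 0, 3, 0, 4, -3, 1]
Σy = -1, Σy² = 47, M = 10
μ = -1/10 = -1/10,  σ² = 47/10 − (-1/10)² = 469/100
E[S_14] = 0 + 14·(-1/10) = -7/5


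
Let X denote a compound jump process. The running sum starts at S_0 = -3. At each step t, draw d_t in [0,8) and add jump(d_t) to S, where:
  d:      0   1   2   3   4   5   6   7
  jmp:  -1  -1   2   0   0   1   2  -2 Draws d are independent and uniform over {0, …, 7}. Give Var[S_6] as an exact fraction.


Outcome values over d=0..7: [-1, -1, 2, 0, 0, 1, 2, -2]
Σy = 1, Σy² = 15, M = 8
μ = 1/8 = 1/8,  σ² = 15/8 − (1/8)² = 119/64
Independent increments: Var[S_6] = 6·σ² = 6·(119/64) = 357/32

357/32


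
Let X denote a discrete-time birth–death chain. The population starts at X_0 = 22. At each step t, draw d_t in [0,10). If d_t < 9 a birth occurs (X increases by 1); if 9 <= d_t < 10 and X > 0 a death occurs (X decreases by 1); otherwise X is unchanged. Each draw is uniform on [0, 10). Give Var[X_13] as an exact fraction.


117/25

X can drop by at most 1 per step and X_0 = 22 > T = 13, so X_t >= 22 − t >= 9 > 0 for every t <= 13: the floor at 0 (the 'and X > 0' condition) never binds. Hence X_13 = X_0 + Σ_{t<13} Y_t with i.i.d. increments Y_t = y(d_t) ∈ {+1, −1, 0}.
Outcome values over d=0..9: [1, 1, 1, 1, 1, 1, 1, 1, 1, -1]
Σy = 8, Σy² = 10, M = 10
μ = 8/10 = 4/5,  σ² = 10/10 − (4/5)² = 9/25
Independent increments: Var[X_13] = 13·σ² = 13·(9/25) = 117/25
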